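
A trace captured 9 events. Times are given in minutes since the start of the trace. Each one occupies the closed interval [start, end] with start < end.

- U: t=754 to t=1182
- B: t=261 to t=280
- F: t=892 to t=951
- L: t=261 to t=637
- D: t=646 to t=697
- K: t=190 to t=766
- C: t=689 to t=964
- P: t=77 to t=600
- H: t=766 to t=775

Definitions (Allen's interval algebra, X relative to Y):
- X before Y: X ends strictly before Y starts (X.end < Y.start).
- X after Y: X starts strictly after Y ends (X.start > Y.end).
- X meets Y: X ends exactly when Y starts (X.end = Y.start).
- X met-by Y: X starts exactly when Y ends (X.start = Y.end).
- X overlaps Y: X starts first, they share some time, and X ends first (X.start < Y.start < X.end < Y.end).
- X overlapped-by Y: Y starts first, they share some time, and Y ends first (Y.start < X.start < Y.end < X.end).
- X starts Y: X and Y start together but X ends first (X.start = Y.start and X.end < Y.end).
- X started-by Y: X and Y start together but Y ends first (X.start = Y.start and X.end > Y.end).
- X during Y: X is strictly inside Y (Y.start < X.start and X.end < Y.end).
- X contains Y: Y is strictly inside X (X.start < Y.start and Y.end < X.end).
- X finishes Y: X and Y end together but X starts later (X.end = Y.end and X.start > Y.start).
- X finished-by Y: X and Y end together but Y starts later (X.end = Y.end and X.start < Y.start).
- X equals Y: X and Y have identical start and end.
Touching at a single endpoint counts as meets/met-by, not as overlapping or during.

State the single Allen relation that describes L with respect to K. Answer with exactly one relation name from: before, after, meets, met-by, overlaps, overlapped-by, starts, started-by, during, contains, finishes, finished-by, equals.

during

L = [t=261, t=637]; K = [t=190, t=766].
Compare endpoints: L.start > K.start, L.start < K.end, L.end > K.start, L.end < K.end.
That pattern is 'during'.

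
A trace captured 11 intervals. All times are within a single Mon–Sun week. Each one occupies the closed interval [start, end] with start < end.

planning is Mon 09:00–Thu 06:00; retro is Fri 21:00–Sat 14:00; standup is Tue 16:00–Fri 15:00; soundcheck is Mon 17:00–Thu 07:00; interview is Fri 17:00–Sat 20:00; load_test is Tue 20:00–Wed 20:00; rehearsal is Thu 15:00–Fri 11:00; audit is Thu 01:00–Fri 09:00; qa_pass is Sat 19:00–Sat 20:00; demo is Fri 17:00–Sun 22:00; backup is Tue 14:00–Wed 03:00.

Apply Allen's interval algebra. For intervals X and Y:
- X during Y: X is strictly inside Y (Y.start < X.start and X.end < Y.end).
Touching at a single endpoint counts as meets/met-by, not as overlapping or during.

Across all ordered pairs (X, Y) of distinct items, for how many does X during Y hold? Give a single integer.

10

Checking all 110 ordered pairs for relation 'during'; matching pairs in alphabetical order:
(audit, standup): audit during standup ✓
(backup, planning): backup during planning ✓
(backup, soundcheck): backup during soundcheck ✓
(load_test, planning): load_test during planning ✓
(load_test, soundcheck): load_test during soundcheck ✓
(load_test, standup): load_test during standup ✓
(qa_pass, demo): qa_pass during demo ✓
(rehearsal, standup): rehearsal during standup ✓
(retro, demo): retro during demo ✓
(retro, interview): retro during interview ✓
Count: 10.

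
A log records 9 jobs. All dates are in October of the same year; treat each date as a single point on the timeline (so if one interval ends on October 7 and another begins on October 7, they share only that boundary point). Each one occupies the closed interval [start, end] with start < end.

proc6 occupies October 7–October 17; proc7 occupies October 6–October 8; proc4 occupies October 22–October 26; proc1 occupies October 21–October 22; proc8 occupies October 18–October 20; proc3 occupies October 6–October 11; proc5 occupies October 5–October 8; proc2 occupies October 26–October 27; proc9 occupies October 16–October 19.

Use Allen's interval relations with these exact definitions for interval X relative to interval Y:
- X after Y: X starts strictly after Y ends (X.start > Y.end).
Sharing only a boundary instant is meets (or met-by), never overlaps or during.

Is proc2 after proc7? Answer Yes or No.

proc2 = [October 26, October 27], proc7 = [October 6, October 8].
Actual relation of proc2 to proc7: after.
Asked whether 'after' holds → Yes.

Yes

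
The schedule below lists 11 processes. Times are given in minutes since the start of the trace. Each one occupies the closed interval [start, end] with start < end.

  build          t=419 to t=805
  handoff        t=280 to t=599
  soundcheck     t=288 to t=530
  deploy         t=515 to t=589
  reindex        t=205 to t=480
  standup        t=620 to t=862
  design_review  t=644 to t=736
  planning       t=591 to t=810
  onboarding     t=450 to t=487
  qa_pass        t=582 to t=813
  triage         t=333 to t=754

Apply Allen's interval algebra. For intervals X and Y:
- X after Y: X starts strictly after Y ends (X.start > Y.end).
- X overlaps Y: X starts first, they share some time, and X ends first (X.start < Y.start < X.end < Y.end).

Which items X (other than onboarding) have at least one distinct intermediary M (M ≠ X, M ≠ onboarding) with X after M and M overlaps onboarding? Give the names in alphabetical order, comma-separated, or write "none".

deploy, design_review, planning, qa_pass, standup

Target onboarding = [t=450, t=487].
Intermediaries M with M overlaps onboarding: reindex.
Via reindex — items with X after reindex: deploy, design_review, planning, qa_pass, standup.
Union: deploy, design_review, planning, qa_pass, standup.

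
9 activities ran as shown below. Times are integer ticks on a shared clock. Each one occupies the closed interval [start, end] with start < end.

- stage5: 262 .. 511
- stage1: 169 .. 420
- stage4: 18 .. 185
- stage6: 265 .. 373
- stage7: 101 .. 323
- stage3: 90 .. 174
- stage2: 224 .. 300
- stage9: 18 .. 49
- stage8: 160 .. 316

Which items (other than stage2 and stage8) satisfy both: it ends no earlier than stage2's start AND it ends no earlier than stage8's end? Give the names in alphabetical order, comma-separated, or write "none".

Conditions: its end is no earlier than stage2's start (X.end >= 224) AND its end is no earlier than stage8's end (X.end >= 316).
stage1: end 420 >= 224? ✓; end 420 >= 316? ✓ → yes.
stage3: end 174 >= 224? ✗; end 174 >= 316? ✗ → no.
stage4: end 185 >= 224? ✗; end 185 >= 316? ✗ → no.
stage5: end 511 >= 224? ✓; end 511 >= 316? ✓ → yes.
stage6: end 373 >= 224? ✓; end 373 >= 316? ✓ → yes.
stage7: end 323 >= 224? ✓; end 323 >= 316? ✓ → yes.
stage9: end 49 >= 224? ✗; end 49 >= 316? ✗ → no.
Result: stage1, stage5, stage6, stage7.

stage1, stage5, stage6, stage7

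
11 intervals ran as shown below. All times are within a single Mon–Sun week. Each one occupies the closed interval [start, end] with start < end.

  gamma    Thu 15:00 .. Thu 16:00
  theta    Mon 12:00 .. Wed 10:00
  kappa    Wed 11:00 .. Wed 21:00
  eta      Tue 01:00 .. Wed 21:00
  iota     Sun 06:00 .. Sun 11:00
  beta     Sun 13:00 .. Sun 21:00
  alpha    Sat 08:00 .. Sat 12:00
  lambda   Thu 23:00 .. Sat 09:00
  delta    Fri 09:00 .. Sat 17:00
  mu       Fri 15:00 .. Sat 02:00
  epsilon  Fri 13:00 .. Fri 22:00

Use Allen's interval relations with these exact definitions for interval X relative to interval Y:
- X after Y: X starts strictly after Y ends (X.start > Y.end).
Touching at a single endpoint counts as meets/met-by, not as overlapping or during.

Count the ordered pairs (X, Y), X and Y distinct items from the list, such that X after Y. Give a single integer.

Checking all 110 ordered pairs for relation 'after'; matching pairs in alphabetical order:
(alpha, epsilon): alpha after epsilon ✓
(alpha, eta): alpha after eta ✓
(alpha, gamma): alpha after gamma ✓
(alpha, kappa): alpha after kappa ✓
(alpha, mu): alpha after mu ✓
(alpha, theta): alpha after theta ✓
(beta, alpha): beta after alpha ✓
(beta, delta): beta after delta ✓
(beta, epsilon): beta after epsilon ✓
(beta, eta): beta after eta ✓
(beta, gamma): beta after gamma ✓
(beta, iota): beta after iota ✓
(beta, kappa): beta after kappa ✓
(beta, lambda): beta after lambda ✓
(beta, mu): beta after mu ✓
(beta, theta): beta after theta ✓
(delta, eta): delta after eta ✓
(delta, gamma): delta after gamma ✓
(delta, kappa): delta after kappa ✓
(delta, theta): delta after theta ✓
(epsilon, eta): epsilon after eta ✓
(epsilon, gamma): epsilon after gamma ✓
(epsilon, kappa): epsilon after kappa ✓
(epsilon, theta): epsilon after theta ✓
... plus 21 further pairs not listed.
Count: 45.

45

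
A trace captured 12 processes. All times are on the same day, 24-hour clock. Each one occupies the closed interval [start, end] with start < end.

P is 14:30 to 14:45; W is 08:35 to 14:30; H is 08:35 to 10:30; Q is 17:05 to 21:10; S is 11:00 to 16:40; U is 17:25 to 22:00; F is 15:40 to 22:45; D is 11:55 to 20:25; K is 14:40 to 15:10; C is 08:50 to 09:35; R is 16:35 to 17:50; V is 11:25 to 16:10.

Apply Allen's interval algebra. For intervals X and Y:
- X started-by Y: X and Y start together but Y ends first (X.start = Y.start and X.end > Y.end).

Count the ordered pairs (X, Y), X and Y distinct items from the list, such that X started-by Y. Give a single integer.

Checking all 132 ordered pairs for relation 'started-by'; matching pairs in alphabetical order:
(W, H): W started-by H ✓
Count: 1.

1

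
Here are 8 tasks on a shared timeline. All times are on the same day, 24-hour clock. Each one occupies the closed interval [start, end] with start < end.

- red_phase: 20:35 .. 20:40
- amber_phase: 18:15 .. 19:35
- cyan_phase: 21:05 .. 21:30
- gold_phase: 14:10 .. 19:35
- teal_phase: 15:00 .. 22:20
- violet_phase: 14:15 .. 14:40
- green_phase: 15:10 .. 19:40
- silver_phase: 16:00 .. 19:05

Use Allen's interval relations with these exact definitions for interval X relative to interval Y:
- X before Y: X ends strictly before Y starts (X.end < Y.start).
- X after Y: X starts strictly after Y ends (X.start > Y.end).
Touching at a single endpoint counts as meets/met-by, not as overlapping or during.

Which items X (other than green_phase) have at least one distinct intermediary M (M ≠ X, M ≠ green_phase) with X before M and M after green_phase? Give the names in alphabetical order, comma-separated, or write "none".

Target green_phase = [15:10, 19:40].
Intermediaries M with M after green_phase: cyan_phase, red_phase.
Via cyan_phase — items with X before cyan_phase: amber_phase, gold_phase, red_phase, silver_phase, violet_phase.
Via red_phase — items with X before red_phase: amber_phase, gold_phase, silver_phase, violet_phase.
Union: amber_phase, gold_phase, red_phase, silver_phase, violet_phase.

amber_phase, gold_phase, red_phase, silver_phase, violet_phase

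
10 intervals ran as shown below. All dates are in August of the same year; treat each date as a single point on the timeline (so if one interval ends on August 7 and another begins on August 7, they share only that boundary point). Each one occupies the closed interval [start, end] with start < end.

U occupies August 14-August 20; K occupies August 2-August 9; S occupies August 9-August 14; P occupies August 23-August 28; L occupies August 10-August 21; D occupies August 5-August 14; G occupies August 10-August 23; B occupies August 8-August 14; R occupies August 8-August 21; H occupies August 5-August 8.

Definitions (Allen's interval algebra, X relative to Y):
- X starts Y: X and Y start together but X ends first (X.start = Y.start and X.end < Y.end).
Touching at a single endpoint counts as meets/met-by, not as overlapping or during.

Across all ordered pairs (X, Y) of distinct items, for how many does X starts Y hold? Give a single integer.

Checking all 90 ordered pairs for relation 'starts'; matching pairs in alphabetical order:
(B, R): B starts R ✓
(H, D): H starts D ✓
(L, G): L starts G ✓
Count: 3.

3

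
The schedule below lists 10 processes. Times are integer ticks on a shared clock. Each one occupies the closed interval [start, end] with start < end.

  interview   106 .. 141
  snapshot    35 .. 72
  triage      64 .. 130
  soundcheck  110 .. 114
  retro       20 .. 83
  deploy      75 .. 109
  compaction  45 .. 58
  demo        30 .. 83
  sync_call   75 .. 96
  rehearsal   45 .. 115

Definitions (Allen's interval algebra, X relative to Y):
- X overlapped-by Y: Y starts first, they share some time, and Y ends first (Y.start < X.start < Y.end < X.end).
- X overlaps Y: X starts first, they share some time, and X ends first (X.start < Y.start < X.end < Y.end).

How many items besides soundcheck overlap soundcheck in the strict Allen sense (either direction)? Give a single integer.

0

Target soundcheck = [110, 114].
compaction [45, 58] → before → no.
demo [30, 83] → before → no.
deploy [75, 109] → before → no.
interview [106, 141] → contains → no.
rehearsal [45, 115] → contains → no.
retro [20, 83] → before → no.
snapshot [35, 72] → before → no.
sync_call [75, 96] → before → no.
triage [64, 130] → contains → no.
Total: 0.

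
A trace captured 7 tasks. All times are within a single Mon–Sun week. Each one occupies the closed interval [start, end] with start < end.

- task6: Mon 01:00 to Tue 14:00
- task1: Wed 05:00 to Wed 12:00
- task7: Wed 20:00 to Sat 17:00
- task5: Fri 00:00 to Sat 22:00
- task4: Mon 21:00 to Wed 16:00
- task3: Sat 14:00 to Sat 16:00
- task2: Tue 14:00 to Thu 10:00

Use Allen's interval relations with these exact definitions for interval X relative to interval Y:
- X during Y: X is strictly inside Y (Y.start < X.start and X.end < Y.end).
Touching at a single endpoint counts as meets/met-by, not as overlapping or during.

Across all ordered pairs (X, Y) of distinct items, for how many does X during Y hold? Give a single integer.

Checking all 42 ordered pairs for relation 'during'; matching pairs in alphabetical order:
(task1, task2): task1 during task2 ✓
(task1, task4): task1 during task4 ✓
(task3, task5): task3 during task5 ✓
(task3, task7): task3 during task7 ✓
Count: 4.

4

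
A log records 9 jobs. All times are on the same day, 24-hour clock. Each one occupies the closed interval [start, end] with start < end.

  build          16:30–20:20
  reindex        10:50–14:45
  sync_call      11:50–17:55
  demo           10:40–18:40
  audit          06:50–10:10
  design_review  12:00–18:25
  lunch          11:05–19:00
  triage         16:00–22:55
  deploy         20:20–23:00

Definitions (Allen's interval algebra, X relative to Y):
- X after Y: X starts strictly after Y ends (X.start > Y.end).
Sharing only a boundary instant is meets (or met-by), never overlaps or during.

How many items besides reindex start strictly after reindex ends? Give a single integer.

Target reindex = [10:50, 14:45].
audit [06:50, 10:10] → before → no.
build [16:30, 20:20] → after → counts.
demo [10:40, 18:40] → contains → no.
deploy [20:20, 23:00] → after → counts.
design_review [12:00, 18:25] → overlapped-by → no.
lunch [11:05, 19:00] → overlapped-by → no.
sync_call [11:50, 17:55] → overlapped-by → no.
triage [16:00, 22:55] → after → counts.
Total: 3.

3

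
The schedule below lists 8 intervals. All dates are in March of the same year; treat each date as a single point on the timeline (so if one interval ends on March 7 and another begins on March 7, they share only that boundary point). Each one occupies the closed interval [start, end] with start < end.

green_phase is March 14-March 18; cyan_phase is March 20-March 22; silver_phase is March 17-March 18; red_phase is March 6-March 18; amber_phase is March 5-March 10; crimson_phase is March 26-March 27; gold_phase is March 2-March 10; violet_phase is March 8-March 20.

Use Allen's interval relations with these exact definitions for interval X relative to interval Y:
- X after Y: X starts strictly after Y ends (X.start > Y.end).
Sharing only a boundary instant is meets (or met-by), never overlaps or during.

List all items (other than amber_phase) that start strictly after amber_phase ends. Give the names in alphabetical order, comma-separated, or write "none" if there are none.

crimson_phase, cyan_phase, green_phase, silver_phase

Target amber_phase = [March 5, March 10].
crimson_phase [March 26, March 27] → after → yes.
cyan_phase [March 20, March 22] → after → yes.
gold_phase [March 2, March 10] → finished-by → no.
green_phase [March 14, March 18] → after → yes.
red_phase [March 6, March 18] → overlapped-by → no.
silver_phase [March 17, March 18] → after → yes.
violet_phase [March 8, March 20] → overlapped-by → no.
Result: crimson_phase, cyan_phase, green_phase, silver_phase.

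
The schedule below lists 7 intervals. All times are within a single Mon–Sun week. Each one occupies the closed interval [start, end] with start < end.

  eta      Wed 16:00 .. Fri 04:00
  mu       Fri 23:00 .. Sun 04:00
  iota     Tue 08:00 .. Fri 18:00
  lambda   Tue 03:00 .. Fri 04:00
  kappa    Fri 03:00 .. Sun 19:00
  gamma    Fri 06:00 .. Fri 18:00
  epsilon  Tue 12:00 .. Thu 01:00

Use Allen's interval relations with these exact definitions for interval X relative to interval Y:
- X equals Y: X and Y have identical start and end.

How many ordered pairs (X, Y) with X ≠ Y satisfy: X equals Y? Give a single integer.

Checking all 42 ordered pairs for relation 'equals'; matching pairs in alphabetical order:
No pair satisfies it.
Count: 0.

0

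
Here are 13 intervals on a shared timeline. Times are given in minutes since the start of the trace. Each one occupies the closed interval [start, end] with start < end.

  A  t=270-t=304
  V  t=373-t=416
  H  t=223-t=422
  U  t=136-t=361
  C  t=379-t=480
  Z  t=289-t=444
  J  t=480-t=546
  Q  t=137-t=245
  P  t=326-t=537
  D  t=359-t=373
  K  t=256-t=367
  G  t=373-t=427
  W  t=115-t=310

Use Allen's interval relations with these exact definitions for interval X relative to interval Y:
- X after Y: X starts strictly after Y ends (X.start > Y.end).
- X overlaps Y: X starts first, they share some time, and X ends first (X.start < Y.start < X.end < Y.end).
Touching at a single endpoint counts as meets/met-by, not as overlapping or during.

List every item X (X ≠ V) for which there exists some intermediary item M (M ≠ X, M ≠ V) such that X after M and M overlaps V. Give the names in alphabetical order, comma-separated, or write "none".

Target V = [t=373, t=416].
Intermediaries M with M overlaps V: none.
Union: none.

none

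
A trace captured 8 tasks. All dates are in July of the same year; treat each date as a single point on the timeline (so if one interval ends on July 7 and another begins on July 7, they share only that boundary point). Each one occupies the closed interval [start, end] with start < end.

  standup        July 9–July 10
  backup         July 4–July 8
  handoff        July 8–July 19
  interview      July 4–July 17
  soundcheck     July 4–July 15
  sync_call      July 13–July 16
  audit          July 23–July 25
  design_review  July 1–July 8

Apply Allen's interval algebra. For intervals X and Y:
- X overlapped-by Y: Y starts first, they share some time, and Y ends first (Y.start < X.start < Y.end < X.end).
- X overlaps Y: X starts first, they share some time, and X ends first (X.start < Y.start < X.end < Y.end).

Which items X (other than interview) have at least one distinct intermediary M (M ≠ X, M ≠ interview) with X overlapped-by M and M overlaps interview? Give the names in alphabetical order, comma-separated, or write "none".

soundcheck

Target interview = [July 4, July 17].
Intermediaries M with M overlaps interview: design_review.
Via design_review — items with X overlapped-by design_review: soundcheck.
Union: soundcheck.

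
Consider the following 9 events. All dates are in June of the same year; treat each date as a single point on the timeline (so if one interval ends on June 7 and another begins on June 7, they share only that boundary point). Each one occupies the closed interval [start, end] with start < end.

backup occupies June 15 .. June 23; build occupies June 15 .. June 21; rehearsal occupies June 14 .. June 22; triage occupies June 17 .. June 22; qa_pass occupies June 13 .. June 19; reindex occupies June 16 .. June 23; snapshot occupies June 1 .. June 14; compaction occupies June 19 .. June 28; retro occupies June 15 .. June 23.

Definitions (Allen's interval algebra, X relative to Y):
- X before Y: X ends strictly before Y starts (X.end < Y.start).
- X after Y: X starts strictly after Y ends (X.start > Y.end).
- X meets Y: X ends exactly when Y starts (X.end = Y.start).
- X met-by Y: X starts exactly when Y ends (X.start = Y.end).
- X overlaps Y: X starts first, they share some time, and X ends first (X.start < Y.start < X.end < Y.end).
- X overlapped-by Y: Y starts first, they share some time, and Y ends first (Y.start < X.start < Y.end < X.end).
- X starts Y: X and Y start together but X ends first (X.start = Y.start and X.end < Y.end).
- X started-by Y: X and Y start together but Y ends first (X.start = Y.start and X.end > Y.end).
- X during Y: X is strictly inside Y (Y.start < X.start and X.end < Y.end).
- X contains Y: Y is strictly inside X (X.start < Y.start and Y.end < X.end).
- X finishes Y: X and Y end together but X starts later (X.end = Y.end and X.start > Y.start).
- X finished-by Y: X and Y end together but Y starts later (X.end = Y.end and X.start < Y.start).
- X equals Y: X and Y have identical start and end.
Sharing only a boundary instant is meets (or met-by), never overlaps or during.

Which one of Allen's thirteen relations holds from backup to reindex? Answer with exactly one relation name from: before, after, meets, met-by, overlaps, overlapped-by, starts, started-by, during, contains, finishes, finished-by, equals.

finished-by

backup = [June 15, June 23]; reindex = [June 16, June 23].
Compare endpoints: backup.start < reindex.start, backup.start < reindex.end, backup.end > reindex.start, backup.end = reindex.end.
That pattern is 'finished-by'.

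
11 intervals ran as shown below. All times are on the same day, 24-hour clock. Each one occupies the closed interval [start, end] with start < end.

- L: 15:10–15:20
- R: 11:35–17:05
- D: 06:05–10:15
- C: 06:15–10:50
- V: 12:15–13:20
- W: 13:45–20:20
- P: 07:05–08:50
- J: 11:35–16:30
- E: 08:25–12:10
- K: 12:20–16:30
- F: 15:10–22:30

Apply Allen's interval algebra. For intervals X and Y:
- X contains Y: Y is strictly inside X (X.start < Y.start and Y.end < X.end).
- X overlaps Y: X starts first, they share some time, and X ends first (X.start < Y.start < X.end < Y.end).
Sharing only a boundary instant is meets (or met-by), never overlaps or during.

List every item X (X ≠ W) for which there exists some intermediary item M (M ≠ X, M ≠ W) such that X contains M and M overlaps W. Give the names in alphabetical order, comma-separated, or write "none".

R

Target W = [13:45, 20:20].
Intermediaries M with M overlaps W: J, K, R.
Via J — items with X contains J: none.
Via K — items with X contains K: R.
Via R — items with X contains R: none.
Union: R.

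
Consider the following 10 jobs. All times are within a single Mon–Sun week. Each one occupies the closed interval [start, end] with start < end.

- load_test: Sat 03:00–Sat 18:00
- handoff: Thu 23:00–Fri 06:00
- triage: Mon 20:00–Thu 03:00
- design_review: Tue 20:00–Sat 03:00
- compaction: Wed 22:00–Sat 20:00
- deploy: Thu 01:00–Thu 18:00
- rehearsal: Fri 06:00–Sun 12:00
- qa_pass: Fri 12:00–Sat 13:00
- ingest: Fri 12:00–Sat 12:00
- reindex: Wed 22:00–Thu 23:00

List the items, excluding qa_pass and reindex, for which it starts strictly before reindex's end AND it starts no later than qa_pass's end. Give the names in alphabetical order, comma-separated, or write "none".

compaction, deploy, design_review, triage

Conditions: its start is strictly before reindex's end (X.start < Thu 23:00) AND its start is no later than qa_pass's end (X.start <= Sat 13:00).
compaction: start Wed 22:00 < Thu 23:00? ✓; start Wed 22:00 <= Sat 13:00? ✓ → yes.
deploy: start Thu 01:00 < Thu 23:00? ✓; start Thu 01:00 <= Sat 13:00? ✓ → yes.
design_review: start Tue 20:00 < Thu 23:00? ✓; start Tue 20:00 <= Sat 13:00? ✓ → yes.
handoff: start Thu 23:00 < Thu 23:00? ✗; start Thu 23:00 <= Sat 13:00? ✓ → no.
ingest: start Fri 12:00 < Thu 23:00? ✗; start Fri 12:00 <= Sat 13:00? ✓ → no.
load_test: start Sat 03:00 < Thu 23:00? ✗; start Sat 03:00 <= Sat 13:00? ✓ → no.
rehearsal: start Fri 06:00 < Thu 23:00? ✗; start Fri 06:00 <= Sat 13:00? ✓ → no.
triage: start Mon 20:00 < Thu 23:00? ✓; start Mon 20:00 <= Sat 13:00? ✓ → yes.
Result: compaction, deploy, design_review, triage.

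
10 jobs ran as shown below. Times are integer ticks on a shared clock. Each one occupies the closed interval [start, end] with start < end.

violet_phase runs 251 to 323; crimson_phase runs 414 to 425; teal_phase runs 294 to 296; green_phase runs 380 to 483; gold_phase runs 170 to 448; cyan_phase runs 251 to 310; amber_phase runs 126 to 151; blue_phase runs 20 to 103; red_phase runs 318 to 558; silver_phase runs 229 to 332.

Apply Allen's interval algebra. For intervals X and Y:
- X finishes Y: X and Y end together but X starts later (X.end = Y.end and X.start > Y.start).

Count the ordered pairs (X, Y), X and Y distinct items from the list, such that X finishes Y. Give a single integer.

0

Checking all 90 ordered pairs for relation 'finishes'; matching pairs in alphabetical order:
No pair satisfies it.
Count: 0.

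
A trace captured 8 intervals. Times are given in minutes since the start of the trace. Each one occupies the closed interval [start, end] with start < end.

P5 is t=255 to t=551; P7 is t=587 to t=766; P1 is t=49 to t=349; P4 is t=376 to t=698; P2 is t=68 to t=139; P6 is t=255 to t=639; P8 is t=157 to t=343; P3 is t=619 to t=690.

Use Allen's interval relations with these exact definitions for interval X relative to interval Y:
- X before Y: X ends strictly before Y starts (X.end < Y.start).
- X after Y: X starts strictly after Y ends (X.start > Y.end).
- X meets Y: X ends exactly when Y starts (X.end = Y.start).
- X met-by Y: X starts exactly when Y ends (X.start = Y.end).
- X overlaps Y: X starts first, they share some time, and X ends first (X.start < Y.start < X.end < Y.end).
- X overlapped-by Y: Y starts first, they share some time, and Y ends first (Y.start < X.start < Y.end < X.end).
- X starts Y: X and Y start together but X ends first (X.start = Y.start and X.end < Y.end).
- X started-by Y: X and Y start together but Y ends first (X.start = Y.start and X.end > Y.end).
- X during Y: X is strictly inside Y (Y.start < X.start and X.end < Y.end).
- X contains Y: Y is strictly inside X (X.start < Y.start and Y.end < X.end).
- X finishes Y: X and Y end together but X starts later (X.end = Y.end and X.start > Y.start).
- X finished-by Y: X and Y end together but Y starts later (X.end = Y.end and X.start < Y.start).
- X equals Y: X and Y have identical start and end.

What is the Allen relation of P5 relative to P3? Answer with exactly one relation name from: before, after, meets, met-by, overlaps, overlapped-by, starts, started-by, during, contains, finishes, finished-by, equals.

P5 = [t=255, t=551]; P3 = [t=619, t=690].
Compare endpoints: P5.start < P3.start, P5.start < P3.end, P5.end < P3.start, P5.end < P3.end.
That pattern is 'before'.

before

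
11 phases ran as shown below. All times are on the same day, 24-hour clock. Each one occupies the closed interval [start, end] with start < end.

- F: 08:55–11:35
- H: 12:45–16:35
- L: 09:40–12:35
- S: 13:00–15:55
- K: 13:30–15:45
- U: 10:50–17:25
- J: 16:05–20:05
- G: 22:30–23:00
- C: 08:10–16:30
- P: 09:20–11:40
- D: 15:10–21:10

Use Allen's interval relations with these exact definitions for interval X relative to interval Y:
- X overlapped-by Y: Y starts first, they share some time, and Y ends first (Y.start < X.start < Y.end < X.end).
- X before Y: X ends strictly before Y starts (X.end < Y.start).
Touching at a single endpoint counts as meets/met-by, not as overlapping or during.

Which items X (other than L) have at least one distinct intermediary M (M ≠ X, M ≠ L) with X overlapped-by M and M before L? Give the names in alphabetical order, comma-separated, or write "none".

none

Target L = [09:40, 12:35].
Intermediaries M with M before L: none.
Union: none.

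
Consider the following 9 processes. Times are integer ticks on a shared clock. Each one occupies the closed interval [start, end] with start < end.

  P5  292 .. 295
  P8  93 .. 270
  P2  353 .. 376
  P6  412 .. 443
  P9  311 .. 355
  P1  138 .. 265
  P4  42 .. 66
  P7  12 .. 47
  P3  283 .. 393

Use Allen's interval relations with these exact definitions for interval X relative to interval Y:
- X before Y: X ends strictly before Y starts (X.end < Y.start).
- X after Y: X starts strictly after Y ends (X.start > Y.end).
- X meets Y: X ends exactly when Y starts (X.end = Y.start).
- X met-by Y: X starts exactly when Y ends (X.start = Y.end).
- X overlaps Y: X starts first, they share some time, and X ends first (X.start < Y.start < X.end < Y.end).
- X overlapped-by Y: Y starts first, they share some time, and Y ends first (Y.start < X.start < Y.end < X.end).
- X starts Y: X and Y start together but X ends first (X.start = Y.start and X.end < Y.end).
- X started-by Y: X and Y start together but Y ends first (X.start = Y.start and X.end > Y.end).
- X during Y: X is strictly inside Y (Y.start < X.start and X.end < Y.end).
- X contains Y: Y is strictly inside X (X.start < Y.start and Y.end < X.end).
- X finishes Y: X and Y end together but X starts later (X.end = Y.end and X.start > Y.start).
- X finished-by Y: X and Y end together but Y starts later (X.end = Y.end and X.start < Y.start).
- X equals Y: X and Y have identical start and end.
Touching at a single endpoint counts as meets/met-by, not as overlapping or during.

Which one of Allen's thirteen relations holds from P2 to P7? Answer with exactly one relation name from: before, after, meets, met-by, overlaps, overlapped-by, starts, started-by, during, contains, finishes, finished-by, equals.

after

P2 = [353, 376]; P7 = [12, 47].
Compare endpoints: P2.start > P7.start, P2.start > P7.end, P2.end > P7.start, P2.end > P7.end.
That pattern is 'after'.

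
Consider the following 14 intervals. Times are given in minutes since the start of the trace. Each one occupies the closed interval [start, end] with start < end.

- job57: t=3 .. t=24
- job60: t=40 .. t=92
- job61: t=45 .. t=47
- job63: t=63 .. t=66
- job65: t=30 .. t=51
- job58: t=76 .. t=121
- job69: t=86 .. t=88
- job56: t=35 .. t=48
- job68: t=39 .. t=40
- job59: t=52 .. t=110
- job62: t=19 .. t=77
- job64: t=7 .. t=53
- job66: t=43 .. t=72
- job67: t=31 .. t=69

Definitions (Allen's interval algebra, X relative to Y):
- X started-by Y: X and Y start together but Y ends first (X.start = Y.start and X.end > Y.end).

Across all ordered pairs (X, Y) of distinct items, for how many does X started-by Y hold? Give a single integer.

0

Checking all 182 ordered pairs for relation 'started-by'; matching pairs in alphabetical order:
No pair satisfies it.
Count: 0.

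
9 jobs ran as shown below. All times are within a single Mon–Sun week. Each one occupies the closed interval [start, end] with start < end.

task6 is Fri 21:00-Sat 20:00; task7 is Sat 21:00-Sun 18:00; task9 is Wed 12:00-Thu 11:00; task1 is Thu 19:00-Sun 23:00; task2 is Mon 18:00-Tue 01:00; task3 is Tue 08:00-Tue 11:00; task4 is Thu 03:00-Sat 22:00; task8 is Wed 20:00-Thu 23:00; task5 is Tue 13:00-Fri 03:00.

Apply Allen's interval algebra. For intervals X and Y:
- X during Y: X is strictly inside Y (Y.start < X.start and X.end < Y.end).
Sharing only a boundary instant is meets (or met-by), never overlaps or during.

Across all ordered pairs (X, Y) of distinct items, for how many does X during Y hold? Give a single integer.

Checking all 72 ordered pairs for relation 'during'; matching pairs in alphabetical order:
(task6, task1): task6 during task1 ✓
(task6, task4): task6 during task4 ✓
(task7, task1): task7 during task1 ✓
(task8, task5): task8 during task5 ✓
(task9, task5): task9 during task5 ✓
Count: 5.

5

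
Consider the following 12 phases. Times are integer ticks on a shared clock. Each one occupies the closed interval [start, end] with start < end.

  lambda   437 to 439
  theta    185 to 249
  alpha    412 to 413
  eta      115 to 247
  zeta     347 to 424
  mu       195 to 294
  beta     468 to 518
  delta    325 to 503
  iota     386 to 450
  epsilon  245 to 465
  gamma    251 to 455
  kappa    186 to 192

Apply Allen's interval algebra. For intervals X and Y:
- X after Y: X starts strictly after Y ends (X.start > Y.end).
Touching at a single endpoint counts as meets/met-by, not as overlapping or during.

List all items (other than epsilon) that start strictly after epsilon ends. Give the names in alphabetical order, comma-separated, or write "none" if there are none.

Target epsilon = [245, 465].
alpha [412, 413] → during → no.
beta [468, 518] → after → yes.
delta [325, 503] → overlapped-by → no.
eta [115, 247] → overlaps → no.
gamma [251, 455] → during → no.
iota [386, 450] → during → no.
kappa [186, 192] → before → no.
lambda [437, 439] → during → no.
mu [195, 294] → overlaps → no.
theta [185, 249] → overlaps → no.
zeta [347, 424] → during → no.
Result: beta.

beta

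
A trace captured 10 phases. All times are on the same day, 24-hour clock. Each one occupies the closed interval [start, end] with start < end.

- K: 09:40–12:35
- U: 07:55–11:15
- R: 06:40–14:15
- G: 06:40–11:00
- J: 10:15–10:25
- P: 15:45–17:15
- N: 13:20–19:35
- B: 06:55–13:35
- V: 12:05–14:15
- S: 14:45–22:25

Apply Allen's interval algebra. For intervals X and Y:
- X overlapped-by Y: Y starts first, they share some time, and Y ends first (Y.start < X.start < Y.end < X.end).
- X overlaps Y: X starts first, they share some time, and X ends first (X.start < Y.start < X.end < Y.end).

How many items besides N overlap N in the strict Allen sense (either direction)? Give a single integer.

Target N = [13:20, 19:35].
B [06:55, 13:35] → overlaps → counts.
G [06:40, 11:00] → before → no.
J [10:15, 10:25] → before → no.
K [09:40, 12:35] → before → no.
P [15:45, 17:15] → during → no.
R [06:40, 14:15] → overlaps → counts.
S [14:45, 22:25] → overlapped-by → counts.
U [07:55, 11:15] → before → no.
V [12:05, 14:15] → overlaps → counts.
Total: 4.

4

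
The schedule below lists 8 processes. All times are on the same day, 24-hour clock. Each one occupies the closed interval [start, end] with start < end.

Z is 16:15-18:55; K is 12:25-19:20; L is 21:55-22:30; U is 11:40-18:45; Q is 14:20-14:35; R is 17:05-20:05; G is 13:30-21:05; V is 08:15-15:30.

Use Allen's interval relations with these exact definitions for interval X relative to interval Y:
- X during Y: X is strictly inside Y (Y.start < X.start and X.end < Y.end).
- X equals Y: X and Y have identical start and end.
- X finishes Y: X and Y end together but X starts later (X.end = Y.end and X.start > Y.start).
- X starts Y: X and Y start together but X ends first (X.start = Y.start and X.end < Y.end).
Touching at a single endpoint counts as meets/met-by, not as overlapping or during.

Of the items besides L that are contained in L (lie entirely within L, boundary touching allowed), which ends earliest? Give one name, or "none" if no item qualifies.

Target L = [21:55, 22:30].
G [13:30, 21:05] → before → excluded.
K [12:25, 19:20] → before → excluded.
Q [14:20, 14:35] → before → excluded.
R [17:05, 20:05] → before → excluded.
U [11:40, 18:45] → before → excluded.
V [08:15, 15:30] → before → excluded.
Z [16:15, 18:55] → before → excluded.
No candidates → none.

none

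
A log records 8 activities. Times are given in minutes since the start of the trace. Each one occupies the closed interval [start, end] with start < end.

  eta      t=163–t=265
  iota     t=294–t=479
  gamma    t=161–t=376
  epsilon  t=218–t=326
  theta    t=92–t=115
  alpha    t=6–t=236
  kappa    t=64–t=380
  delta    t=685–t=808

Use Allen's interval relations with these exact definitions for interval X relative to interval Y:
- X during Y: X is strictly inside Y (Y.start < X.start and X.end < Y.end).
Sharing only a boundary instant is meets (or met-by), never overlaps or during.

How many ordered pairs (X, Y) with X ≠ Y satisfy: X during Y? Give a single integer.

Checking all 56 ordered pairs for relation 'during'; matching pairs in alphabetical order:
(epsilon, gamma): epsilon during gamma ✓
(epsilon, kappa): epsilon during kappa ✓
(eta, gamma): eta during gamma ✓
(eta, kappa): eta during kappa ✓
(gamma, kappa): gamma during kappa ✓
(theta, alpha): theta during alpha ✓
(theta, kappa): theta during kappa ✓
Count: 7.

7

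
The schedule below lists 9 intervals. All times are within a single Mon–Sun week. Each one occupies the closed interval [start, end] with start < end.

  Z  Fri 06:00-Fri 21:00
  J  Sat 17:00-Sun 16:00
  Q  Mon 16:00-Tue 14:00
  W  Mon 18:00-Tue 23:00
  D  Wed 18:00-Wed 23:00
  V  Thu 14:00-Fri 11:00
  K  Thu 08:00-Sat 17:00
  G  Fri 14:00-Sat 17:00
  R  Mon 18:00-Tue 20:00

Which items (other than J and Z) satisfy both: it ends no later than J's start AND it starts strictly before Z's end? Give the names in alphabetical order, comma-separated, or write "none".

D, G, K, Q, R, V, W

Conditions: its end is no later than J's start (X.end <= Sat 17:00) AND its start is strictly before Z's end (X.start < Fri 21:00).
D: end Wed 23:00 <= Sat 17:00? ✓; start Wed 18:00 < Fri 21:00? ✓ → yes.
G: end Sat 17:00 <= Sat 17:00? ✓; start Fri 14:00 < Fri 21:00? ✓ → yes.
K: end Sat 17:00 <= Sat 17:00? ✓; start Thu 08:00 < Fri 21:00? ✓ → yes.
Q: end Tue 14:00 <= Sat 17:00? ✓; start Mon 16:00 < Fri 21:00? ✓ → yes.
R: end Tue 20:00 <= Sat 17:00? ✓; start Mon 18:00 < Fri 21:00? ✓ → yes.
V: end Fri 11:00 <= Sat 17:00? ✓; start Thu 14:00 < Fri 21:00? ✓ → yes.
W: end Tue 23:00 <= Sat 17:00? ✓; start Mon 18:00 < Fri 21:00? ✓ → yes.
Result: D, G, K, Q, R, V, W.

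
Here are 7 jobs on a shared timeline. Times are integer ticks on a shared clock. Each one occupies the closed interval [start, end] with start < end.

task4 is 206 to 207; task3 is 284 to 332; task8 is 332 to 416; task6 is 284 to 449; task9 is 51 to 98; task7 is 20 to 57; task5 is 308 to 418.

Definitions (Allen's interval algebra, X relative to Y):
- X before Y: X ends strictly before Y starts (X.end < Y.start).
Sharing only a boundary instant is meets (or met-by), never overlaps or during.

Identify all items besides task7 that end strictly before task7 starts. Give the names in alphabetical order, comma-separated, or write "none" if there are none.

Target task7 = [20, 57].
task3 [284, 332] → after → no.
task4 [206, 207] → after → no.
task5 [308, 418] → after → no.
task6 [284, 449] → after → no.
task8 [332, 416] → after → no.
task9 [51, 98] → overlapped-by → no.
Result: none.

none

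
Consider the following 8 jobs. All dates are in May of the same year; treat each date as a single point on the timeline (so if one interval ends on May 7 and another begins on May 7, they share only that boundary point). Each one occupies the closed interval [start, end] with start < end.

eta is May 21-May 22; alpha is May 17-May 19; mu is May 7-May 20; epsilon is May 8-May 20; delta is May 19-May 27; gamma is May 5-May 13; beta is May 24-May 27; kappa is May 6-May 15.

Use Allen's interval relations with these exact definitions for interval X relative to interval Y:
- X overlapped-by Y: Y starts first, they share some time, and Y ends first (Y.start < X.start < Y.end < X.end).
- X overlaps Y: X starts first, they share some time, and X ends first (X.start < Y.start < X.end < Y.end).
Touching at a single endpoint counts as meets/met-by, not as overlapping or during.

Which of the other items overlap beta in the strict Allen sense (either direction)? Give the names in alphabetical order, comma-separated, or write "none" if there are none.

Target beta = [May 24, May 27].
alpha [May 17, May 19] → before → no.
delta [May 19, May 27] → finished-by → no.
epsilon [May 8, May 20] → before → no.
eta [May 21, May 22] → before → no.
gamma [May 5, May 13] → before → no.
kappa [May 6, May 15] → before → no.
mu [May 7, May 20] → before → no.
Result: none.

none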